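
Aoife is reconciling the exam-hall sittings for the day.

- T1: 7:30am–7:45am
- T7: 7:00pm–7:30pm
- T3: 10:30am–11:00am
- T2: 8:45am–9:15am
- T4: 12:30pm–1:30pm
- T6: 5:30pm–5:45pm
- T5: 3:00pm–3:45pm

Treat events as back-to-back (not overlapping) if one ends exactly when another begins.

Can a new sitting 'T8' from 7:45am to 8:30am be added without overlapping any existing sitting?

T1: ends 7:45am at or before T8 starts 7:45am → clear.
T2: starts 8:45am at or after T8 ends 8:30am → clear.
T3: starts 10:30am at or after T8 ends 8:30am → clear.
T4: starts 12:30pm at or after T8 ends 8:30am → clear.
T5: starts 3:00pm at or after T8 ends 8:30am → clear.
T6: starts 5:30pm at or after T8 ends 8:30am → clear.
T7: starts 7:00pm at or after T8 ends 8:30am → clear.

Yes — the slot is free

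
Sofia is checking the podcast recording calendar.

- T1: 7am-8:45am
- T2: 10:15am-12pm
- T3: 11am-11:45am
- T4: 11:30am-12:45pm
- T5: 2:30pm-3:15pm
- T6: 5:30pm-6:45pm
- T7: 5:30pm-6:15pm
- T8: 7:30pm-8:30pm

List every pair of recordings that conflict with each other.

Sorted by start: T1, T2, T3, T4, T5, T6, T7, T8.
T2 starts after T1 ends, so T1 has no further overlaps.
T3 starts before T2 ends → T2 and T3 overlap.
T4 starts before T2 ends → T2 and T4 overlap.
T5 starts after T2 ends, so T2 has no further overlaps.
T4 starts before T3 ends → T3 and T4 overlap.
T5 starts after T3 ends, so T3 has no further overlaps.
T5 starts after T4 ends, so T4 has no further overlaps.
T6 starts after T5 ends, so T5 has no further overlaps.
T7 starts before T6 ends → T6 and T7 overlap.
T8 starts after T6 ends.
T8 starts after T7 ends.

T2 & T3, T2 & T4, T3 & T4, T6 & T7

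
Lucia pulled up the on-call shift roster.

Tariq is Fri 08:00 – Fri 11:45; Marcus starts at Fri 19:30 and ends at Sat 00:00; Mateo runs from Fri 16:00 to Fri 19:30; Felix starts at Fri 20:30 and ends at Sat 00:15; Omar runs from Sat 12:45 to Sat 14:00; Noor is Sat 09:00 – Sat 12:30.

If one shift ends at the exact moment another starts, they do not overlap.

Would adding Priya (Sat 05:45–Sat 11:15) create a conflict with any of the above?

Tariq: ends Fri 11:45 at or before Priya starts Sat 05:45 → clear.
Mateo: ends Fri 19:30 at or before Priya starts Sat 05:45 → clear.
Marcus: ends Sat 00:00 at or before Priya starts Sat 05:45 → clear.
Felix: ends Sat 00:15 at or before Priya starts Sat 05:45 → clear.
Noor: starts Sat 09:00 before Priya ends Sat 11:15, and ends Sat 12:30 after Priya starts Sat 05:45 → overlap.
Omar: starts Sat 12:45 at or after Priya ends Sat 11:15 → clear.
Priya overlaps Noor.

Yes — it overlaps Noor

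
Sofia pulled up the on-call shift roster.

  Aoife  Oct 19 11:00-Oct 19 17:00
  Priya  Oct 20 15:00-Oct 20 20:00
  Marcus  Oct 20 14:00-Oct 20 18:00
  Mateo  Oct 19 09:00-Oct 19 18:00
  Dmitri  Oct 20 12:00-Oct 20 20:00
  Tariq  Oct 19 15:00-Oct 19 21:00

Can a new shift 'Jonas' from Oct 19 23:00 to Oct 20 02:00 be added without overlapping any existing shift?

Mateo: ends Oct 19 18:00 at or before Jonas starts Oct 19 23:00 → clear.
Aoife: ends Oct 19 17:00 at or before Jonas starts Oct 19 23:00 → clear.
Tariq: ends Oct 19 21:00 at or before Jonas starts Oct 19 23:00 → clear.
Dmitri: starts Oct 20 12:00 at or after Jonas ends Oct 20 02:00 → clear.
Marcus: starts Oct 20 14:00 at or after Jonas ends Oct 20 02:00 → clear.
Priya: starts Oct 20 15:00 at or after Jonas ends Oct 20 02:00 → clear.

Yes — the slot is free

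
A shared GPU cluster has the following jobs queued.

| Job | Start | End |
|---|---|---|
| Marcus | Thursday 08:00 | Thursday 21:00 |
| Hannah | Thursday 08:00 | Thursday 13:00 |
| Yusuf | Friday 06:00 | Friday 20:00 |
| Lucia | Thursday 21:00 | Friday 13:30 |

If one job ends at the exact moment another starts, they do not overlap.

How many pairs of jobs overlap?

2

Sorted by start: Marcus, Hannah, Lucia, Yusuf.
Hannah starts before Marcus ends → Marcus and Hannah overlap.
Lucia starts exactly when Marcus ends (back-to-back, no overlap), so nothing later overlaps Marcus either.
Lucia starts after Hannah ends, so nothing later overlaps Hannah either.
Yusuf starts before Lucia ends → Lucia and Yusuf overlap.
Overlapping pairs: Hannah & Marcus, Lucia & Yusuf — 2 in total.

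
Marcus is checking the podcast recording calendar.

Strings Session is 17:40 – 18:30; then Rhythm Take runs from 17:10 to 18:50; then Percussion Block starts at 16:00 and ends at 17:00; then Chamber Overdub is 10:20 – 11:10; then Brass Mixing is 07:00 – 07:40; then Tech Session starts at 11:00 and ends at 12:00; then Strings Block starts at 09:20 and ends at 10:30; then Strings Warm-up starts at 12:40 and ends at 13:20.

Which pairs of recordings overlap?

Chamber Overdub & Strings Block, Chamber Overdub & Tech Session, Rhythm Take & Strings Session

Sorted by start: Brass Mixing, Strings Block, Chamber Overdub, Tech Session, Strings Warm-up, Percussion Block, Rhythm Take, Strings Session.
Strings Block starts after Brass Mixing ends; Brass Mixing is clear from here.
Chamber Overdub starts before Strings Block ends → Strings Block and Chamber Overdub overlap.
Tech Session starts after Strings Block ends; Strings Block is clear from here.
Tech Session starts before Chamber Overdub ends → Chamber Overdub and Tech Session overlap.
Strings Warm-up starts after Chamber Overdub ends; Chamber Overdub is clear from here.
Strings Warm-up starts after Tech Session ends; Tech Session is clear from here.
Percussion Block starts after Strings Warm-up ends; Strings Warm-up is clear from here.
Rhythm Take starts after Percussion Block ends; Percussion Block is clear from here.
Strings Session starts before Rhythm Take ends → Rhythm Take and Strings Session overlap.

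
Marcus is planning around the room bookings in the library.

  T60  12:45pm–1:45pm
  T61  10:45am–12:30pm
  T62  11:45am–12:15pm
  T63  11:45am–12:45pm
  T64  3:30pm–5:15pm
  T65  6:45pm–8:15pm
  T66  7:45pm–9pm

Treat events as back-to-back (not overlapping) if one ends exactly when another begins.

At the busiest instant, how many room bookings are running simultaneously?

Walk through starts and ends in time order (an end at T is processed before a start at T):
10:45am start T61 → 1
11:45am start T62 → 2
11:45am start T63 → 3
12:15pm end T62 → 2
12:30pm end T61 → 1
12:45pm end T63 → 0
12:45pm start T60 → 1
1:45pm end T60 → 0
3:30pm start T64 → 1
5:15pm end T64 → 0
6:45pm start T65 → 1
7:45pm start T66 → 2
8:15pm end T65 → 1
9pm end T66 → 0
Peak is 3, at 11:45am (T61, T62, T63).

3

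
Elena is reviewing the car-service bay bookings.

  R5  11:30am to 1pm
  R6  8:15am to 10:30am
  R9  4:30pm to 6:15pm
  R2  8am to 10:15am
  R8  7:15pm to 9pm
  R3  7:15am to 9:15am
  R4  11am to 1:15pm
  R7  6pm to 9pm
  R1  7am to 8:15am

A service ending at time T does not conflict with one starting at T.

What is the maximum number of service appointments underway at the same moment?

Sort all start/end points and keep a running count:
7am start R1 → 1
7:15am start R3 → 2
8am start R2 → 3
8:15am end R1 → 2
8:15am start R6 → 3
9:15am end R3 → 2
10:15am end R2 → 1
10:30am end R6 → 0
11am start R4 → 1
11:30am start R5 → 2
1pm end R5 → 1
1:15pm end R4 → 0
4:30pm start R9 → 1
6pm start R7 → 2
6:15pm end R9 → 1
7:15pm start R8 → 2
9pm end R7 → 1
9pm end R8 → 0
Peak is 3, at 8am (R1, R2, R3).

3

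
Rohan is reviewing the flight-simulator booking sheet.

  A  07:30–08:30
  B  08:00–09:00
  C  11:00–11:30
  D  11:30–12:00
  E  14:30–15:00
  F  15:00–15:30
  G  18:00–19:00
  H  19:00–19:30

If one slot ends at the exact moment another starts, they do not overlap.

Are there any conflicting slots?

Yes

Sorted by start: A, B, C, D, E, F, G, H.
B starts before A ends → A and B overlap.
That's a conflict, so the schedule is not conflict-free.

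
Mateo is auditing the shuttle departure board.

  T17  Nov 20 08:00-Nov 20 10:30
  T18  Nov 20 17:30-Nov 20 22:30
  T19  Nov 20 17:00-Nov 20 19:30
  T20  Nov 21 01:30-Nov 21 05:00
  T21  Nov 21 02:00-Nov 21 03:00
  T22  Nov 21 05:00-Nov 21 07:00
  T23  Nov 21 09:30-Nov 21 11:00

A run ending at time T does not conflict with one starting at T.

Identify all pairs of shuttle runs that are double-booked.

Sorted by start: T17, T19, T18, T20, T21, T22, T23.
T19 starts after T17 ends — done with T17.
T18 starts before T19 ends → T19 and T18 overlap.
T20 starts after T19 ends — done with T19.
T20 starts after T18 ends — done with T18.
T21 starts before T20 ends → T20 and T21 overlap.
T22 starts exactly when T20 ends (back-to-back, no overlap) — done with T20.
T22 starts after T21 ends — done with T21.
T23 starts after T22 ends.

T18 & T19, T20 & T21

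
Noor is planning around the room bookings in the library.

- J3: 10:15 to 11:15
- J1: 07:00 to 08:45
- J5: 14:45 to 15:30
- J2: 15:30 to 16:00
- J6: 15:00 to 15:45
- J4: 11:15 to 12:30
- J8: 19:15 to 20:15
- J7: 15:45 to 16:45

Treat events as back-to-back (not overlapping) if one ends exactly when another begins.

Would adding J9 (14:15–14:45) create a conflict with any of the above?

J1: ends 08:45 at or before J9 starts 14:15 → clear.
J3: ends 11:15 at or before J9 starts 14:15 → clear.
J4: ends 12:30 at or before J9 starts 14:15 → clear.
J5: starts 14:45 at or after J9 ends 14:45 → clear.
J6: starts 15:00 at or after J9 ends 14:45 → clear.
J2: starts 15:30 at or after J9 ends 14:45 → clear.
J7: starts 15:45 at or after J9 ends 14:45 → clear.
J8: starts 19:15 at or after J9 ends 14:45 → clear.

No — it doesn't clash with anything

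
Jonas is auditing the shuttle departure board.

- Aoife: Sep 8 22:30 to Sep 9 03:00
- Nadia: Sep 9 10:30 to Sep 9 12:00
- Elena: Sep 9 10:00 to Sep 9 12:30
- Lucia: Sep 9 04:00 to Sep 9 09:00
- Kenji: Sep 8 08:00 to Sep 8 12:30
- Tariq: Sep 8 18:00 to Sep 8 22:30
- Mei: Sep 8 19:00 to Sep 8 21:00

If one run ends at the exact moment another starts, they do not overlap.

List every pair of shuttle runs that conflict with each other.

Elena & Nadia, Mei & Tariq

Two intervals overlap when each starts before the other ends.
Sorted by start: Kenji, Tariq, Mei, Aoife, Lucia, Elena, Nadia.
Tariq starts after Kenji ends; Kenji is clear from here.
Mei starts before Tariq ends → Tariq and Mei overlap.
Aoife starts exactly when Tariq ends (back-to-back, no overlap); Tariq is clear from here.
Aoife starts after Mei ends; Mei is clear from here.
Lucia starts after Aoife ends; Aoife is clear from here.
Elena starts after Lucia ends; Lucia is clear from here.
Nadia starts before Elena ends → Elena and Nadia overlap.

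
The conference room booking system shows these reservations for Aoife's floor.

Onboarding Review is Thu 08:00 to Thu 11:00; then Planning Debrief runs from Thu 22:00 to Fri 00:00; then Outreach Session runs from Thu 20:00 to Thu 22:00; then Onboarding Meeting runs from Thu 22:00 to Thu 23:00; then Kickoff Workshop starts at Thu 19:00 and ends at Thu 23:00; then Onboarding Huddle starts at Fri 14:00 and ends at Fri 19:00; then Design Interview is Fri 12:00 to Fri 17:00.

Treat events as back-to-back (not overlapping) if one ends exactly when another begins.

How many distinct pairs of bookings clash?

5

Two intervals overlap when each starts before the other ends.
Sorted by start: Onboarding Review, Kickoff Workshop, Outreach Session, Planning Debrief, Onboarding Meeting, Design Interview, Onboarding Huddle.
Kickoff Workshop starts after Onboarding Review ends — done with Onboarding Review.
Outreach Session starts before Kickoff Workshop ends → Kickoff Workshop and Outreach Session overlap.
Planning Debrief starts before Kickoff Workshop ends → Kickoff Workshop and Planning Debrief overlap.
Onboarding Meeting starts before Kickoff Workshop ends → Kickoff Workshop and Onboarding Meeting overlap.
Design Interview starts after Kickoff Workshop ends — done with Kickoff Workshop.
Planning Debrief starts exactly when Outreach Session ends (back-to-back, no overlap) — done with Outreach Session.
Onboarding Meeting starts before Planning Debrief ends → Planning Debrief and Onboarding Meeting overlap.
Design Interview starts after Planning Debrief ends — done with Planning Debrief.
Design Interview starts after Onboarding Meeting ends — done with Onboarding Meeting.
Onboarding Huddle starts before Design Interview ends → Design Interview and Onboarding Huddle overlap.
Overlapping pairs: Design Interview & Onboarding Huddle, Kickoff Workshop & Onboarding Meeting, Kickoff Workshop & Outreach Session, Kickoff Workshop & Planning Debrief, Onboarding Meeting & Planning Debrief — 5 in total.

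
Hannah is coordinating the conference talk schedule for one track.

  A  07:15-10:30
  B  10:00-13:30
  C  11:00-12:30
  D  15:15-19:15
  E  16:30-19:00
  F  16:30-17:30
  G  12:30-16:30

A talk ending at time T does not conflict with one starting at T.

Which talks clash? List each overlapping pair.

Sorted by start: A, B, C, G, D, E, F.
B starts before A ends → A and B overlap.
C starts after A ends — done with A.
C starts before B ends → B and C overlap.
G starts before B ends → B and G overlap.
D starts after B ends — done with B.
G starts exactly when C ends (back-to-back, no overlap) — done with C.
D starts before G ends → G and D overlap.
E starts exactly when G ends (back-to-back, no overlap) — done with G.
E starts before D ends → D and E overlap.
F starts before D ends → D and F overlap.
F starts before E ends → E and F overlap.

A & B, B & C, B & G, D & E, D & F, D & G, E & F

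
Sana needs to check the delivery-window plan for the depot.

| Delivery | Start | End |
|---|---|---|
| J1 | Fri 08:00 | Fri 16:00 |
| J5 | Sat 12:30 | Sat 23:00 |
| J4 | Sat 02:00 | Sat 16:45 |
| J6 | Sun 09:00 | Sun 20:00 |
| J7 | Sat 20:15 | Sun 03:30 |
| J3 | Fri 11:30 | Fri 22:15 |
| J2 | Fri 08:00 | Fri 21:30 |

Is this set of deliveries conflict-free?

No

Sorted by start: J1, J2, J3, J4, J5, J7, J6.
J2 starts before J1 ends → J1 and J2 overlap.
That's a conflict, so the schedule is not conflict-free.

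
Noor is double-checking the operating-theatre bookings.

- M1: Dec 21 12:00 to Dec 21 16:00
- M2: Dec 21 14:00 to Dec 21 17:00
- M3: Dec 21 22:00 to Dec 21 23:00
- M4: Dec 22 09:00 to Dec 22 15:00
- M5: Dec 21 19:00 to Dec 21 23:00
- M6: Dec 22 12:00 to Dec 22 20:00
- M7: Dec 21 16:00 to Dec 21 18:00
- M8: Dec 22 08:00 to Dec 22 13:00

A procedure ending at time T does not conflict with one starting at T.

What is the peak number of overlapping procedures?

3

Sweep the timeline, counting +1 at each start and −1 at each end (ends before starts at a tie):
Dec 21 12:00 start M1 → 1
Dec 21 14:00 start M2 → 2
Dec 21 16:00 end M1 → 1
Dec 21 16:00 start M7 → 2
Dec 21 17:00 end M2 → 1
Dec 21 18:00 end M7 → 0
Dec 21 19:00 start M5 → 1
Dec 21 22:00 start M3 → 2
Dec 21 23:00 end M3 → 1
Dec 21 23:00 end M5 → 0
Dec 22 08:00 start M8 → 1
Dec 22 09:00 start M4 → 2
Dec 22 12:00 start M6 → 3
Dec 22 13:00 end M8 → 2
Dec 22 15:00 end M4 → 1
Dec 22 20:00 end M6 → 0
Peak is 3, at Dec 22 12:00 (M4, M6, M8).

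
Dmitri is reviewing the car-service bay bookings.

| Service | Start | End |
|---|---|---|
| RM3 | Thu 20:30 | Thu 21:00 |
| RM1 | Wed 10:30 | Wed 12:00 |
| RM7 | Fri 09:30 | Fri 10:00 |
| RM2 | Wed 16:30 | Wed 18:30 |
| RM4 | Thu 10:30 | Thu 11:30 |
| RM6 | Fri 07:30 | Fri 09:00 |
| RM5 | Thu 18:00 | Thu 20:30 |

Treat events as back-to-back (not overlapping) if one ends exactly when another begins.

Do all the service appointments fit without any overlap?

Sorted by start: RM1, RM2, RM4, RM5, RM3, RM6, RM7.
RM2 starts after RM1 ends, so nothing later overlaps RM1 either.
RM4 starts after RM2 ends, so nothing later overlaps RM2 either.
RM5 starts after RM4 ends, so nothing later overlaps RM4 either.
RM3 starts exactly when RM5 ends (back-to-back, no overlap), so nothing later overlaps RM5 either.
RM6 starts after RM3 ends, so nothing later overlaps RM3 either.
RM7 starts after RM6 ends.
Every pair is clear; the schedule has no overlaps.

Yes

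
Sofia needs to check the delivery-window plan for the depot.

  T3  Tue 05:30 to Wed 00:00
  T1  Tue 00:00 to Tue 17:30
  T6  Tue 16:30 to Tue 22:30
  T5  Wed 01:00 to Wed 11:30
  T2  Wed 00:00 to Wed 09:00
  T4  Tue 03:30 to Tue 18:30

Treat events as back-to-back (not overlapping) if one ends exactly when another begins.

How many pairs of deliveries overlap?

7

Sorted by start: T1, T4, T3, T6, T2, T5.
T4 starts before T1 ends → T1 and T4 overlap.
T3 starts before T1 ends → T1 and T3 overlap.
T6 starts before T1 ends → T1 and T6 overlap.
T2 starts after T1 ends, so nothing later overlaps T1 either.
T3 starts before T4 ends → T4 and T3 overlap.
T6 starts before T4 ends → T4 and T6 overlap.
T2 starts after T4 ends, so nothing later overlaps T4 either.
T6 starts before T3 ends → T3 and T6 overlap.
T2 starts exactly when T3 ends (back-to-back, no overlap), so nothing later overlaps T3 either.
T2 starts after T6 ends, so nothing later overlaps T6 either.
T5 starts before T2 ends → T2 and T5 overlap.
Overlapping pairs: T1 & T3, T1 & T4, T1 & T6, T2 & T5, T3 & T4, T3 & T6, T4 & T6 — 7 in total.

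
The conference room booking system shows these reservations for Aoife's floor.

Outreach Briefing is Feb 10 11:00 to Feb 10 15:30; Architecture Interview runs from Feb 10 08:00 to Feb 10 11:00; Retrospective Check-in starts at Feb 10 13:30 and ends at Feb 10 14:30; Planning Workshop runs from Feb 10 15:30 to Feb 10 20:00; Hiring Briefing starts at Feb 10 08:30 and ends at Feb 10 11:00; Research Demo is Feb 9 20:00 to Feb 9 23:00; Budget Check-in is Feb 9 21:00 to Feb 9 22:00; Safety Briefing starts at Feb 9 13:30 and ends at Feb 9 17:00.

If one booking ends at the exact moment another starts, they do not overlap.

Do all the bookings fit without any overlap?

No

Sorted by start: Safety Briefing, Research Demo, Budget Check-in, Architecture Interview, Hiring Briefing, Outreach Briefing, Retrospective Check-in, Planning Workshop.
Research Demo starts after Safety Briefing ends, so Safety Briefing has no further overlaps.
Budget Check-in starts before Research Demo ends → Research Demo and Budget Check-in overlap.
That's a conflict, so the schedule is not conflict-free.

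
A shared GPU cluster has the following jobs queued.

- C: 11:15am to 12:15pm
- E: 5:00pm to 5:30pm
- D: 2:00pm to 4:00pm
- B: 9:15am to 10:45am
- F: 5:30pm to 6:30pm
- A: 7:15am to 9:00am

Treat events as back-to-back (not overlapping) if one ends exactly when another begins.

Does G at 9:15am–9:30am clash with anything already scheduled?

A: ends 9:00am at or before G starts 9:15am → clear.
B: starts 9:15am before G ends 9:30am, and ends 10:45am after G starts 9:15am → overlap.
C: starts 11:15am at or after G ends 9:30am → clear.
D: starts 2:00pm at or after G ends 9:30am → clear.
E: starts 5:00pm at or after G ends 9:30am → clear.
F: starts 5:30pm at or after G ends 9:30am → clear.
G overlaps B.

Yes — it overlaps B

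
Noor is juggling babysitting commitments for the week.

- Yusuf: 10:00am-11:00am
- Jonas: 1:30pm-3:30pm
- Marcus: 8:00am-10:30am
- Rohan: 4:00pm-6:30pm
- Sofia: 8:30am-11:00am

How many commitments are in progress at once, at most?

Sort all start/end points and keep a running count:
8:00am start Marcus → 1
8:30am start Sofia → 2
10:00am start Yusuf → 3
10:30am end Marcus → 2
11:00am end Sofia → 1
11:00am end Yusuf → 0
1:30pm start Jonas → 1
3:30pm end Jonas → 0
4:00pm start Rohan → 1
6:30pm end Rohan → 0
Peak is 3, at 10:00am (Marcus, Sofia, Yusuf).

3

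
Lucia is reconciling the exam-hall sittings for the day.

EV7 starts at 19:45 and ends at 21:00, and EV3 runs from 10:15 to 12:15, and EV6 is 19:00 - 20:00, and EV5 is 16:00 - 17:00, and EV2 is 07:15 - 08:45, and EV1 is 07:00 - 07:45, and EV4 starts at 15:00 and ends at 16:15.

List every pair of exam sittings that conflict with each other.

Sorted by start: EV1, EV2, EV3, EV4, EV5, EV6, EV7.
EV2 starts before EV1 ends → EV1 and EV2 overlap.
EV3 starts after EV1 ends; EV1 is clear from here.
EV3 starts after EV2 ends; EV2 is clear from here.
EV4 starts after EV3 ends; EV3 is clear from here.
EV5 starts before EV4 ends → EV4 and EV5 overlap.
EV6 starts after EV4 ends; EV4 is clear from here.
EV6 starts after EV5 ends; EV5 is clear from here.
EV7 starts before EV6 ends → EV6 and EV7 overlap.

EV1 & EV2, EV4 & EV5, EV6 & EV7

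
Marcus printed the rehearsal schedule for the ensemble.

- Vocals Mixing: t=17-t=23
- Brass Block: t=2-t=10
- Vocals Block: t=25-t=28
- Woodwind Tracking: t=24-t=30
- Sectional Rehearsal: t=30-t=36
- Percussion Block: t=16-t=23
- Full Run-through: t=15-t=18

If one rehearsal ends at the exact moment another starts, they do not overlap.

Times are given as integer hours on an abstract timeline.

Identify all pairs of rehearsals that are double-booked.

Full Run-through & Percussion Block, Full Run-through & Vocals Mixing, Percussion Block & Vocals Mixing, Vocals Block & Woodwind Tracking

Sorted by start: Brass Block, Full Run-through, Percussion Block, Vocals Mixing, Woodwind Tracking, Vocals Block, Sectional Rehearsal.
Full Run-through starts after Brass Block ends — done with Brass Block.
Percussion Block starts before Full Run-through ends → Full Run-through and Percussion Block overlap.
Vocals Mixing starts before Full Run-through ends → Full Run-through and Vocals Mixing overlap.
Woodwind Tracking starts after Full Run-through ends — done with Full Run-through.
Vocals Mixing starts before Percussion Block ends → Percussion Block and Vocals Mixing overlap.
Woodwind Tracking starts after Percussion Block ends — done with Percussion Block.
Woodwind Tracking starts after Vocals Mixing ends — done with Vocals Mixing.
Vocals Block starts before Woodwind Tracking ends → Woodwind Tracking and Vocals Block overlap.
Sectional Rehearsal starts exactly when Woodwind Tracking ends (back-to-back, no overlap).
Sectional Rehearsal starts after Vocals Block ends.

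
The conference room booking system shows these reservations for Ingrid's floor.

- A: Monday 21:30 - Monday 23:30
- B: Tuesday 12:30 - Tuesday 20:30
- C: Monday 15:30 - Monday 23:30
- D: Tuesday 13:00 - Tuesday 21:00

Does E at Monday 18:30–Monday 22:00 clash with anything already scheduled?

C: starts Monday 15:30 before E ends Monday 22:00, and ends Monday 23:30 after E starts Monday 18:30 → overlap.
A: starts Monday 21:30 before E ends Monday 22:00, and ends Monday 23:30 after E starts Monday 18:30 → overlap.
B: starts Tuesday 12:30 at or after E ends Monday 22:00 → clear.
D: starts Tuesday 13:00 at or after E ends Monday 22:00 → clear.
E overlaps A, C.

Yes — it overlaps A, C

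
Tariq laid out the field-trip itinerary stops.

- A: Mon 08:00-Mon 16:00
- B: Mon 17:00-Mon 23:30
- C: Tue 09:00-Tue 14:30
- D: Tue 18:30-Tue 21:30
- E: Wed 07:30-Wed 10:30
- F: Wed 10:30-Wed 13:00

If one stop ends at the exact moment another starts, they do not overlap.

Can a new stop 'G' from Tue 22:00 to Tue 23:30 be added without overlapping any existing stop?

A: ends Mon 16:00 at or before G starts Tue 22:00 → clear.
B: ends Mon 23:30 at or before G starts Tue 22:00 → clear.
C: ends Tue 14:30 at or before G starts Tue 22:00 → clear.
D: ends Tue 21:30 at or before G starts Tue 22:00 → clear.
E: starts Wed 07:30 at or after G ends Tue 23:30 → clear.
F: starts Wed 10:30 at or after G ends Tue 23:30 → clear.

Yes — the slot is free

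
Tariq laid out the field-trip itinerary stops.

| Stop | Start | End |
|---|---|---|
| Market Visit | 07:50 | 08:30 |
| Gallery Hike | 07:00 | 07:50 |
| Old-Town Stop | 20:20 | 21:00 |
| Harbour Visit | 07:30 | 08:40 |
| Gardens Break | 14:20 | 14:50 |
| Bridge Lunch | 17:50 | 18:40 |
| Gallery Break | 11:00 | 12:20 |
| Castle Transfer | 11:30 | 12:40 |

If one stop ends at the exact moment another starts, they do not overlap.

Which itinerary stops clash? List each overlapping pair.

Castle Transfer & Gallery Break, Gallery Hike & Harbour Visit, Harbour Visit & Market Visit

Sorted by start: Gallery Hike, Harbour Visit, Market Visit, Gallery Break, Castle Transfer, Gardens Break, Bridge Lunch, Old-Town Stop.
Harbour Visit starts before Gallery Hike ends → Gallery Hike and Harbour Visit overlap.
Market Visit starts exactly when Gallery Hike ends (back-to-back, no overlap), so Gallery Hike has no further overlaps.
Market Visit starts before Harbour Visit ends → Harbour Visit and Market Visit overlap.
Gallery Break starts after Harbour Visit ends, so Harbour Visit has no further overlaps.
Gallery Break starts after Market Visit ends, so Market Visit has no further overlaps.
Castle Transfer starts before Gallery Break ends → Gallery Break and Castle Transfer overlap.
Gardens Break starts after Gallery Break ends, so Gallery Break has no further overlaps.
Gardens Break starts after Castle Transfer ends, so Castle Transfer has no further overlaps.
Bridge Lunch starts after Gardens Break ends, so Gardens Break has no further overlaps.
Old-Town Stop starts after Bridge Lunch ends.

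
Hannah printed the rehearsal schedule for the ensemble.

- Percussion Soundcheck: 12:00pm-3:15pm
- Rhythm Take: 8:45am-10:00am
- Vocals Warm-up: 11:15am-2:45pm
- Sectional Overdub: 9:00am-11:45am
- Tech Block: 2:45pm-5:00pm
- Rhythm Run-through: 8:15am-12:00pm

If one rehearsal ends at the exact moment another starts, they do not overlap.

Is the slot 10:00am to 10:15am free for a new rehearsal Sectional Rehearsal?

Rhythm Run-through: starts 8:15am before Sectional Rehearsal ends 10:15am, and ends 12:00pm after Sectional Rehearsal starts 10:00am → overlap.
Rhythm Take: ends 10:00am at or before Sectional Rehearsal starts 10:00am → clear.
Sectional Overdub: starts 9:00am before Sectional Rehearsal ends 10:15am, and ends 11:45am after Sectional Rehearsal starts 10:00am → overlap.
Vocals Warm-up: starts 11:15am at or after Sectional Rehearsal ends 10:15am → clear.
Percussion Soundcheck: starts 12:00pm at or after Sectional Rehearsal ends 10:15am → clear.
Tech Block: starts 2:45pm at or after Sectional Rehearsal ends 10:15am → clear.
Sectional Rehearsal overlaps Rhythm Run-through, Sectional Overdub.

No — it overlaps Rhythm Run-through, Sectional Overdub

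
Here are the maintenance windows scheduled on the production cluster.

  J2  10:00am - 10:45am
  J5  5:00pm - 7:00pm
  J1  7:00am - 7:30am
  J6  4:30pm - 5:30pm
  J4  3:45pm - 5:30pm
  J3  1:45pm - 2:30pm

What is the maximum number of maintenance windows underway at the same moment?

Sweep the timeline, counting +1 at each start and −1 at each end (ends before starts at a tie):
7:00am start J1 → 1
7:30am end J1 → 0
10:00am start J2 → 1
10:45am end J2 → 0
1:45pm start J3 → 1
2:30pm end J3 → 0
3:45pm start J4 → 1
4:30pm start J6 → 2
5:00pm start J5 → 3
5:30pm end J4 → 2
5:30pm end J6 → 1
7:00pm end J5 → 0
Peak is 3, at 5:00pm (J4, J5, J6).

3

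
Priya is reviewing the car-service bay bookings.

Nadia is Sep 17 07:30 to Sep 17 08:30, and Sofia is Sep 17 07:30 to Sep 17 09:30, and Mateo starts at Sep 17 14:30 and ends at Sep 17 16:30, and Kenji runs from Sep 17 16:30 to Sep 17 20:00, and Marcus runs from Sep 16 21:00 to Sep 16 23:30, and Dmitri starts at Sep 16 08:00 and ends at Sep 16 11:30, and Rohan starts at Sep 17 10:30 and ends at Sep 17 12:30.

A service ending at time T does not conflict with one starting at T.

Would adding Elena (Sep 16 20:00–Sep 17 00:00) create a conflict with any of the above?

Dmitri: ends Sep 16 11:30 at or before Elena starts Sep 16 20:00 → clear.
Marcus: starts Sep 16 21:00 before Elena ends Sep 17 00:00, and ends Sep 16 23:30 after Elena starts Sep 16 20:00 → overlap.
Nadia: starts Sep 17 07:30 at or after Elena ends Sep 17 00:00 → clear.
Sofia: starts Sep 17 07:30 at or after Elena ends Sep 17 00:00 → clear.
Rohan: starts Sep 17 10:30 at or after Elena ends Sep 17 00:00 → clear.
Mateo: starts Sep 17 14:30 at or after Elena ends Sep 17 00:00 → clear.
Kenji: starts Sep 17 16:30 at or after Elena ends Sep 17 00:00 → clear.
Elena overlaps Marcus.

Yes — it overlaps Marcus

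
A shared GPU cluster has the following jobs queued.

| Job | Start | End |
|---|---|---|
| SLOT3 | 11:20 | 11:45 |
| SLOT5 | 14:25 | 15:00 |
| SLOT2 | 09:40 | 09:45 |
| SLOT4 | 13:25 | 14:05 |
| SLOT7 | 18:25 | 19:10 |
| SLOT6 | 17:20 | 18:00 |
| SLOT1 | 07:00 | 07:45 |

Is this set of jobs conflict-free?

Sorted by start: SLOT1, SLOT2, SLOT3, SLOT4, SLOT5, SLOT6, SLOT7.
SLOT2 starts after SLOT1 ends, so nothing later overlaps SLOT1 either.
SLOT3 starts after SLOT2 ends, so nothing later overlaps SLOT2 either.
SLOT4 starts after SLOT3 ends, so nothing later overlaps SLOT3 either.
SLOT5 starts after SLOT4 ends, so nothing later overlaps SLOT4 either.
SLOT6 starts after SLOT5 ends, so nothing later overlaps SLOT5 either.
SLOT7 starts after SLOT6 ends.
Every pair is clear; the schedule has no overlaps.

Yes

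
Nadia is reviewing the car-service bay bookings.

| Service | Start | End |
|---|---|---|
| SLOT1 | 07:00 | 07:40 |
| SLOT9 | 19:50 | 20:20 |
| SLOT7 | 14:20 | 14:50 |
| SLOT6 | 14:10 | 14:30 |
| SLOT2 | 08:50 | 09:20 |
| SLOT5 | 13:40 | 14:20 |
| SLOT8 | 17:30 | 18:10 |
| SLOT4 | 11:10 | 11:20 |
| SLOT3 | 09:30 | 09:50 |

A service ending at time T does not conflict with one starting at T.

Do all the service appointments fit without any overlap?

Sorted by start: SLOT1, SLOT2, SLOT3, SLOT4, SLOT5, SLOT6, SLOT7, SLOT8, SLOT9.
SLOT2 starts after SLOT1 ends, so SLOT1 has no further overlaps.
SLOT3 starts after SLOT2 ends, so SLOT2 has no further overlaps.
SLOT4 starts after SLOT3 ends, so SLOT3 has no further overlaps.
SLOT5 starts after SLOT4 ends, so SLOT4 has no further overlaps.
SLOT6 starts before SLOT5 ends → SLOT5 and SLOT6 overlap.
That's a conflict, so the schedule is not conflict-free.

No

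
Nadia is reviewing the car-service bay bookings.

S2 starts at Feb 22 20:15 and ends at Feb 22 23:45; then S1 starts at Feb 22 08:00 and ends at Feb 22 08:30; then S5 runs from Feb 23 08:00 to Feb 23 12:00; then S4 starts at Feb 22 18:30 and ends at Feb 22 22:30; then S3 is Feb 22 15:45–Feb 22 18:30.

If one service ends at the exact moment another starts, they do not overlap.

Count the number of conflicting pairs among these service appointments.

1

Sorted by start: S1, S3, S4, S2, S5.
S3 starts after S1 ends — done with S1.
S4 starts exactly when S3 ends (back-to-back, no overlap) — done with S3.
S2 starts before S4 ends → S4 and S2 overlap.
S5 starts after S4 ends.
S5 starts after S2 ends.
Overlapping pairs: S2 & S4 — 1 in total.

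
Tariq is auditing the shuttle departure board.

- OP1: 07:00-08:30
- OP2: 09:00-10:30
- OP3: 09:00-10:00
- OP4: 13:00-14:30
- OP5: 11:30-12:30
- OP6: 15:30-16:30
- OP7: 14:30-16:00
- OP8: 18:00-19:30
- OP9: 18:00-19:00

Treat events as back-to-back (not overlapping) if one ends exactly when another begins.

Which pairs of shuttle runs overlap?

Sorted by start: OP1, OP2, OP3, OP5, OP4, OP7, OP6, OP8, OP9.
OP2 starts after OP1 ends; OP1 is clear from here.
OP3 starts before OP2 ends → OP2 and OP3 overlap.
OP5 starts after OP2 ends; OP2 is clear from here.
OP5 starts after OP3 ends; OP3 is clear from here.
OP4 starts after OP5 ends; OP5 is clear from here.
OP7 starts exactly when OP4 ends (back-to-back, no overlap); OP4 is clear from here.
OP6 starts before OP7 ends → OP7 and OP6 overlap.
OP8 starts after OP7 ends; OP7 is clear from here.
OP8 starts after OP6 ends; OP6 is clear from here.
OP9 starts before OP8 ends → OP8 and OP9 overlap.

OP2 & OP3, OP6 & OP7, OP8 & OP9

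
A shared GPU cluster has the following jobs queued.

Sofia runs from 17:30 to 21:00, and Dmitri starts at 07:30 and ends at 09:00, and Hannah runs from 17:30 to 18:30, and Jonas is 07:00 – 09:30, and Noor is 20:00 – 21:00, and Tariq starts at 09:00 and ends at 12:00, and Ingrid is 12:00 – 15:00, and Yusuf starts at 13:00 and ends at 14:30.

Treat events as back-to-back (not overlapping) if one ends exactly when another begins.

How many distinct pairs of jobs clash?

Check each pair: they overlap iff neither finishes before the other starts.
Sorted by start: Jonas, Dmitri, Tariq, Ingrid, Yusuf, Hannah, Sofia, Noor.
Dmitri starts before Jonas ends → Jonas and Dmitri overlap.
Tariq starts before Jonas ends → Jonas and Tariq overlap.
Ingrid starts after Jonas ends, so Jonas has no further overlaps.
Tariq starts exactly when Dmitri ends (back-to-back, no overlap), so Dmitri has no further overlaps.
Ingrid starts exactly when Tariq ends (back-to-back, no overlap), so Tariq has no further overlaps.
Yusuf starts before Ingrid ends → Ingrid and Yusuf overlap.
Hannah starts after Ingrid ends, so Ingrid has no further overlaps.
Hannah starts after Yusuf ends, so Yusuf has no further overlaps.
Sofia starts before Hannah ends → Hannah and Sofia overlap.
Noor starts after Hannah ends.
Noor starts before Sofia ends → Sofia and Noor overlap.
Overlapping pairs: Dmitri & Jonas, Hannah & Sofia, Ingrid & Yusuf, Jonas & Tariq, Noor & Sofia — 5 in total.

5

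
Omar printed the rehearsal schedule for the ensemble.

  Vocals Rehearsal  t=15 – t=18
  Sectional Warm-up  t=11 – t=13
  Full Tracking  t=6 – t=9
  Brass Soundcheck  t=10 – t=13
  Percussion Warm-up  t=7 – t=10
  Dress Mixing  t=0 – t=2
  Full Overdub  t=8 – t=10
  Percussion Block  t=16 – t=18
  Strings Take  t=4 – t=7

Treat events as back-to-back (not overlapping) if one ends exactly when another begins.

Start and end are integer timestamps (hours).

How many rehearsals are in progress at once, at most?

Sort all start/end points and keep a running count:
t=0 start Dress Mixing → 1
t=2 end Dress Mixing → 0
t=4 start Strings Take → 1
t=6 start Full Tracking → 2
t=7 end Strings Take → 1
t=7 start Percussion Warm-up → 2
t=8 start Full Overdub → 3
t=9 end Full Tracking → 2
t=10 end Full Overdub → 1
t=10 end Percussion Warm-up → 0
t=10 start Brass Soundcheck → 1
t=11 start Sectional Warm-up → 2
t=13 end Brass Soundcheck → 1
t=13 end Sectional Warm-up → 0
t=15 start Vocals Rehearsal → 1
t=16 start Percussion Block → 2
t=18 end Percussion Block → 1
t=18 end Vocals Rehearsal → 0
Peak is 3, at t=8 (Full Overdub, Full Tracking, Percussion Warm-up).

3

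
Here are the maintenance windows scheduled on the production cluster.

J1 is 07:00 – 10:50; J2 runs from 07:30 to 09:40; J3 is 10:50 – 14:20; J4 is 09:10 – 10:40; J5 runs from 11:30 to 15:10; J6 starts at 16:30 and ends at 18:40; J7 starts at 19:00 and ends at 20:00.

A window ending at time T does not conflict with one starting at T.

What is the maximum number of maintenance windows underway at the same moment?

3

Sweep the timeline, counting +1 at each start and −1 at each end (ends before starts at a tie):
07:00 start J1 → 1
07:30 start J2 → 2
09:10 start J4 → 3
09:40 end J2 → 2
10:40 end J4 → 1
10:50 end J1 → 0
10:50 start J3 → 1
11:30 start J5 → 2
14:20 end J3 → 1
15:10 end J5 → 0
16:30 start J6 → 1
18:40 end J6 → 0
19:00 start J7 → 1
20:00 end J7 → 0
Peak is 3, at 09:10 (J1, J2, J4).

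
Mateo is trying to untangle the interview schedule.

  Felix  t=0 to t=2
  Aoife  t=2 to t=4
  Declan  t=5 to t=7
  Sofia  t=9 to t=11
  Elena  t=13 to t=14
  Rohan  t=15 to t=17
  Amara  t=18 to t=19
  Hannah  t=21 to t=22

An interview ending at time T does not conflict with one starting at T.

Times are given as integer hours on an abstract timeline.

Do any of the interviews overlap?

Sorted by start: Felix, Aoife, Declan, Sofia, Elena, Rohan, Amara, Hannah.
Aoife starts exactly when Felix ends (back-to-back, no overlap); Felix is clear from here.
Declan starts after Aoife ends; Aoife is clear from here.
Sofia starts after Declan ends; Declan is clear from here.
Elena starts after Sofia ends; Sofia is clear from here.
Rohan starts after Elena ends; Elena is clear from here.
Amara starts after Rohan ends; Rohan is clear from here.
Hannah starts after Amara ends.
Every pair is clear; the schedule has no overlaps.

No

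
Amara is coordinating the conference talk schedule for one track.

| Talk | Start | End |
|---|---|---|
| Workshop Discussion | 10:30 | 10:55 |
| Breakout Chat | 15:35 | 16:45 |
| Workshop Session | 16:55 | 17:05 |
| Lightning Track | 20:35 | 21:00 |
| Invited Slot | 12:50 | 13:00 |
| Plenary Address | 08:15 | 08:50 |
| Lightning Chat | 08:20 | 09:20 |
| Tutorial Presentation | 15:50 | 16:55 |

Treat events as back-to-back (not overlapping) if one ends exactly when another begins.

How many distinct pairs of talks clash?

2

Two intervals overlap when each starts before the other ends.
Sorted by start: Plenary Address, Lightning Chat, Workshop Discussion, Invited Slot, Breakout Chat, Tutorial Presentation, Workshop Session, Lightning Track.
Lightning Chat starts before Plenary Address ends → Plenary Address and Lightning Chat overlap.
Workshop Discussion starts after Plenary Address ends — done with Plenary Address.
Workshop Discussion starts after Lightning Chat ends — done with Lightning Chat.
Invited Slot starts after Workshop Discussion ends — done with Workshop Discussion.
Breakout Chat starts after Invited Slot ends — done with Invited Slot.
Tutorial Presentation starts before Breakout Chat ends → Breakout Chat and Tutorial Presentation overlap.
Workshop Session starts after Breakout Chat ends — done with Breakout Chat.
Workshop Session starts exactly when Tutorial Presentation ends (back-to-back, no overlap) — done with Tutorial Presentation.
Lightning Track starts after Workshop Session ends.
Overlapping pairs: Breakout Chat & Tutorial Presentation, Lightning Chat & Plenary Address — 2 in total.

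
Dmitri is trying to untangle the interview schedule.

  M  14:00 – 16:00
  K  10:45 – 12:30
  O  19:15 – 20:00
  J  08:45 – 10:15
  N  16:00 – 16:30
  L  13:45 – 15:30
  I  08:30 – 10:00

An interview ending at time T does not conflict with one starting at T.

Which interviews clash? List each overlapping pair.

Sorted by start: I, J, K, L, M, N, O.
J starts before I ends → I and J overlap.
K starts after I ends, so nothing later overlaps I either.
K starts after J ends, so nothing later overlaps J either.
L starts after K ends, so nothing later overlaps K either.
M starts before L ends → L and M overlap.
N starts after L ends, so nothing later overlaps L either.
N starts exactly when M ends (back-to-back, no overlap), so nothing later overlaps M either.
O starts after N ends.

I & J, L & M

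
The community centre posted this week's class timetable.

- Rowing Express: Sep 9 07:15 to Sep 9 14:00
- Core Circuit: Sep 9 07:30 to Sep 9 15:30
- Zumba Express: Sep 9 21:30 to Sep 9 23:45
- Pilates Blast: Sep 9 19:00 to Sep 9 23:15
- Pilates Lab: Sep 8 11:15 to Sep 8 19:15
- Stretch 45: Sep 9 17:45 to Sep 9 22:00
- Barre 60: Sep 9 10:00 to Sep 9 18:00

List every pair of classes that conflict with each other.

Sorted by start: Pilates Lab, Rowing Express, Core Circuit, Barre 60, Stretch 45, Pilates Blast, Zumba Express.
Rowing Express starts after Pilates Lab ends — done with Pilates Lab.
Core Circuit starts before Rowing Express ends → Rowing Express and Core Circuit overlap.
Barre 60 starts before Rowing Express ends → Rowing Express and Barre 60 overlap.
Stretch 45 starts after Rowing Express ends — done with Rowing Express.
Barre 60 starts before Core Circuit ends → Core Circuit and Barre 60 overlap.
Stretch 45 starts after Core Circuit ends — done with Core Circuit.
Stretch 45 starts before Barre 60 ends → Barre 60 and Stretch 45 overlap.
Pilates Blast starts after Barre 60 ends — done with Barre 60.
Pilates Blast starts before Stretch 45 ends → Stretch 45 and Pilates Blast overlap.
Zumba Express starts before Stretch 45 ends → Stretch 45 and Zumba Express overlap.
Zumba Express starts before Pilates Blast ends → Pilates Blast and Zumba Express overlap.

Barre 60 & Core Circuit, Barre 60 & Rowing Express, Barre 60 & Stretch 45, Core Circuit & Rowing Express, Pilates Blast & Stretch 45, Pilates Blast & Zumba Express, Stretch 45 & Zumba Express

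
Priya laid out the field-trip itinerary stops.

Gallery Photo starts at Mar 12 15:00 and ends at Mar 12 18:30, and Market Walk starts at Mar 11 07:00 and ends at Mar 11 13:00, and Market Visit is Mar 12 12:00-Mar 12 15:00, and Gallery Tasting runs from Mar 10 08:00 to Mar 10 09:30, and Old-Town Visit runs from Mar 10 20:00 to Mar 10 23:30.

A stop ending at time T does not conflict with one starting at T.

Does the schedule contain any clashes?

No

Sorted by start: Gallery Tasting, Old-Town Visit, Market Walk, Market Visit, Gallery Photo.
Old-Town Visit starts after Gallery Tasting ends, so Gallery Tasting has no further overlaps.
Market Walk starts after Old-Town Visit ends, so Old-Town Visit has no further overlaps.
Market Visit starts after Market Walk ends, so Market Walk has no further overlaps.
Gallery Photo starts exactly when Market Visit ends (back-to-back, no overlap).
Every pair is clear; the schedule has no overlaps.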